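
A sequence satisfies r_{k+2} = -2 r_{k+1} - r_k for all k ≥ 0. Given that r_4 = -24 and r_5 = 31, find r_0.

4

Rearranging, r_{k-2} = -(r_k + 2 r_{k-1}).
r_3 = -(31 + 2(-24)) = 17
r_2 = -(-24 + 2(17)) = -10
r_1 = -(17 + 2(-10)) = 3
r_0 = -(-10 + 2(3)) = 4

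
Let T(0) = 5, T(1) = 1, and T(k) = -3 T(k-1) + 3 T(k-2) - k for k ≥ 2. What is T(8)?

T(2) = -3·1 + 3·5 - 2 = 10
T(3) = -3·10 + 3·1 - 3 = -30
T(4) = -3·(-30) + 3·10 - 4 = 116
T(5) = -3·116 + 3·(-30) - 5 = -443
T(6) = -3·(-443) + 3·116 - 6 = 1671
T(7) = -3·1671 + 3·(-443) - 7 = -6349
T(8) = -3·(-6349) + 3·1671 - 8 = 24052

24052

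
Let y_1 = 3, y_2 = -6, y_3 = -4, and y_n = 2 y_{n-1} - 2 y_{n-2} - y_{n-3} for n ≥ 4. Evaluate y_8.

y_4 = 2*(-4) - 2*(-6) - 3 = 1
y_5 = 2*1 - 2*(-4) - (-6) = 16
y_6 = 2*16 - 2*1 - (-4) = 34
y_7 = 2*34 - 2*16 - 1 = 35
y_8 = 2*35 - 2*34 - 16 = -14

-14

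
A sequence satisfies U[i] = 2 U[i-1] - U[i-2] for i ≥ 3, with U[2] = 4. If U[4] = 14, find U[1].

-1

Let U[1] = z.
U[3] = 8 - z
U[4] = 12 - 2z
So 12 - 2z = 14, giving z = -1.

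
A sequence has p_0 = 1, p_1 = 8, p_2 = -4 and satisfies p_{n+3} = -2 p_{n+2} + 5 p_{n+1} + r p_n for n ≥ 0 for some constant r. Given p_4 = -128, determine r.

p_3 = 48 + r
p_4 = -116 + 6r
So -116 + 6r = -128, giving r = -2.

-2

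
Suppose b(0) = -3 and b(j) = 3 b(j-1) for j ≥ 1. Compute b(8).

b(1) = 3·(-3) = -9
b(2) = 3·(-9) = -27
b(3) = 3·(-27) = -81
b(4) = 3·(-81) = -243
b(5) = 3·(-243) = -729
b(6) = 3·(-729) = -2187
b(7) = 3·(-2187) = -6561
b(8) = 3·(-6561) = -19683

-19683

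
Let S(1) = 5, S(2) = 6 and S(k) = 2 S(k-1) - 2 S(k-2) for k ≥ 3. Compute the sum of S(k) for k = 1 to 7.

-47

S(3) = 2(6) - 2(5) = 2
S(4) = 2(2) - 2(6) = -8
S(5) = 2(-8) - 2(2) = -20
S(6) = 2(-20) - 2(-8) = -24
S(7) = 2(-24) - 2(-20) = -8
Sum = 5 + 6 + 2 + (-8) + (-20) + (-24) + (-8) = -47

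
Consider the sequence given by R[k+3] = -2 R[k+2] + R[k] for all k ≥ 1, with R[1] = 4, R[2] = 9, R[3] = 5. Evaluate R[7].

R[4] = -2·5 + 4 = -6
R[5] = -2·(-6) + 9 = 21
R[6] = -2·21 + 5 = -37
R[7] = -2·(-37) + (-6) = 68

68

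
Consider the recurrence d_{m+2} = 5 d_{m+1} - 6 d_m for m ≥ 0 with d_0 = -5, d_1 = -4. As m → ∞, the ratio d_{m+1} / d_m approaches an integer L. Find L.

The characteristic equation is r^2 - 5r + 6 = 0, which factors as (r - 3)(r - 2) = 0.
So the roots are 3 and 2. Since |3| > |2| and the coefficient of 3^m is non-zero, the ratio tends to 3.

3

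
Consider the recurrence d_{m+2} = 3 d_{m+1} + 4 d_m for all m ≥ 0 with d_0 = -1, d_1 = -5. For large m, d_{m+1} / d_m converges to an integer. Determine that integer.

4

The characteristic equation is r^2 - 3r - 4 = 0, which factors as (r - 4)(r + 1) = 0.
So the roots are 4 and -1. Since |4| > |-1| and the coefficient of 4^m is non-zero, the ratio tends to 4.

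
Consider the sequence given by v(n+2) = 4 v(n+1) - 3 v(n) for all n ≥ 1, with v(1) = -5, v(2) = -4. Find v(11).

29519

v(3) = 4(-4) - 3(-5) = -1
v(4) = 4(-1) - 3(-4) = 8
v(5) = 4(8) - 3(-1) = 35
v(6) = 4(35) - 3(8) = 116
v(7) = 4(116) - 3(35) = 359
v(8) = 4(359) - 3(116) = 1088
v(9) = 4(1088) - 3(359) = 3275
v(10) = 4(3275) - 3(1088) = 9836
v(11) = 4(9836) - 3(3275) = 29519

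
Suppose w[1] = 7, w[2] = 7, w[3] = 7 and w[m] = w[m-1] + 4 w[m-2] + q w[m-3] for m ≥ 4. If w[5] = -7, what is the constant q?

w[4] = 35 + 7q
w[5] = 63 + 14q
So 63 + 14q = -7, giving q = -5.

-5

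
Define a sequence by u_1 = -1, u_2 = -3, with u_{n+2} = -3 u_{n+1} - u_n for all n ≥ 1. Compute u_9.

3338

u_3 = -3*(-3) - (-1) = 10
u_4 = -3*10 - (-3) = -27
u_5 = -3*(-27) - 10 = 71
u_6 = -3*71 - (-27) = -186
u_7 = -3*(-186) - 71 = 487
u_8 = -3*487 - (-186) = -1275
u_9 = -3*(-1275) - 487 = 3338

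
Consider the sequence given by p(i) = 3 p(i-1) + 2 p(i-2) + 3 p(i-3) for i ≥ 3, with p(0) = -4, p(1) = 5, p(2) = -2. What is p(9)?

p(3) = 3·(-2) + 2·5 + 3·(-4) = -8
p(4) = 3·(-8) + 2·(-2) + 3·5 = -13
p(5) = 3·(-13) + 2·(-8) + 3·(-2) = -61
p(6) = 3·(-61) + 2·(-13) + 3·(-8) = -233
p(7) = 3·(-233) + 2·(-61) + 3·(-13) = -860
p(8) = 3·(-860) + 2·(-233) + 3·(-61) = -3229
p(9) = 3·(-3229) + 2·(-860) + 3·(-233) = -12106

-12106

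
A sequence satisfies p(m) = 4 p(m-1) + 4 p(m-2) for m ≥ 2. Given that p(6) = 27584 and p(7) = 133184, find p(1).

9

Rearranging, p(m-2) = (p(m) - 4 p(m-1)) / 4.
p(5) = (133184 - 4*27584) / 4 = 22848/4 = 5712
p(4) = (27584 - 4*5712) / 4 = 4736/4 = 1184
p(3) = (5712 - 4*1184) / 4 = 976/4 = 244
p(2) = (1184 - 4*244) / 4 = 208/4 = 52
p(1) = (244 - 4*52) / 4 = 36/4 = 9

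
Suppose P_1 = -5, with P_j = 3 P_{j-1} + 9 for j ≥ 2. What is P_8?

P_2 = 3*(-5) + 9 = -6
P_3 = 3*(-6) + 9 = -9
P_4 = 3*(-9) + 9 = -18
P_5 = 3*(-18) + 9 = -45
P_6 = 3*(-45) + 9 = -126
P_7 = 3*(-126) + 9 = -369
P_8 = 3*(-369) + 9 = -1098

-1098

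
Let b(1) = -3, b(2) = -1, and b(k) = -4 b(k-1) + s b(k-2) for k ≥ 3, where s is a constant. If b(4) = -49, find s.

b(3) = 4 - 3s
b(4) = -16 + 11s
So -16 + 11s = -49, giving s = -3.

-3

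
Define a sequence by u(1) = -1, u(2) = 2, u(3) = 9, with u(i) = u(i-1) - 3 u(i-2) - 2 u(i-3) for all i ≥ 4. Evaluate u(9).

329

u(4) = 9 - 3*2 - 2*(-1) = 5
u(5) = 5 - 3*9 - 2*2 = -26
u(6) = (-26) - 3*5 - 2*9 = -59
u(7) = (-59) - 3*(-26) - 2*5 = 9
u(8) = 9 - 3*(-59) - 2*(-26) = 238
u(9) = 238 - 3*9 - 2*(-59) = 329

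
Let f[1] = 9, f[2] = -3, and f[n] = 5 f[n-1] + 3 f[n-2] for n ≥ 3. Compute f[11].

f[3] = 5(-3) + 3(9) = 12
f[4] = 5(12) + 3(-3) = 51
f[5] = 5(51) + 3(12) = 291
f[6] = 5(291) + 3(51) = 1608
f[7] = 5(1608) + 3(291) = 8913
f[8] = 5(8913) + 3(1608) = 49389
f[9] = 5(49389) + 3(8913) = 273684
f[10] = 5(273684) + 3(49389) = 1516587
f[11] = 5(1516587) + 3(273684) = 8403987

8403987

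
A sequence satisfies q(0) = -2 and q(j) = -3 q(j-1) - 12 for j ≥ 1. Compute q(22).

The fixed point is -12/(1 + 3) = -3, so q(j) + 3 = -3(q(j-1) + 3).
Hence q(j) = 1·(-3)^j - 3.
q(22) = 1·(-3)^{22} - 3 = 1·31381059609 - 3 = 31381059606.

31381059606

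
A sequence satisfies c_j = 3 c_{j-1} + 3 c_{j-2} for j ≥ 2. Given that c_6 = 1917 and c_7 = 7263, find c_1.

-1

Rearranging, c_{j-2} = (c_j - 3 c_{j-1}) / 3.
c_5 = (7263 - 3(1917)) / 3 = 1512/3 = 504
c_4 = (1917 - 3(504)) / 3 = 405/3 = 135
c_3 = (504 - 3(135)) / 3 = 99/3 = 33
c_2 = (135 - 3(33)) / 3 = 36/3 = 12
c_1 = (33 - 3(12)) / 3 = -3/3 = -1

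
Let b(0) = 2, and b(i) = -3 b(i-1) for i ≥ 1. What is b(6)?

1458

b(1) = -3(2) = -6
b(2) = -3(-6) = 18
b(3) = -3(18) = -54
b(4) = -3(-54) = 162
b(5) = -3(162) = -486
b(6) = -3(-486) = 1458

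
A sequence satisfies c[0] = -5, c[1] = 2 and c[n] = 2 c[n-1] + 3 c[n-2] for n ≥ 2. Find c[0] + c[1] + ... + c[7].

-2460

c[2] = 2*2 + 3*(-5) = -11
c[3] = 2*(-11) + 3*2 = -16
c[4] = 2*(-16) + 3*(-11) = -65
c[5] = 2*(-65) + 3*(-16) = -178
c[6] = 2*(-178) + 3*(-65) = -551
c[7] = 2*(-551) + 3*(-178) = -1636
Sum = (-5) + 2 + (-11) + (-16) + (-65) + (-178) + (-551) + (-1636) = -2460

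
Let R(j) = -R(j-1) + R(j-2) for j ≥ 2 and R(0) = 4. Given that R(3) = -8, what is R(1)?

Let R(1) = y.
R(2) = 4 - y
R(3) = -4 + 2y
So -4 + 2y = -8, giving y = -2.

-2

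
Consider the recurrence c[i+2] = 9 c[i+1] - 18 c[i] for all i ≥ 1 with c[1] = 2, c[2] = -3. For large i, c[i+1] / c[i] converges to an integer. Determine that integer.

The characteristic equation is r^2 - 9r + 18 = 0, which factors as (r - 6)(r - 3) = 0.
So the roots are 6 and 3. Since |6| > |3| and the coefficient of 6^i is non-zero, the ratio tends to 6.

6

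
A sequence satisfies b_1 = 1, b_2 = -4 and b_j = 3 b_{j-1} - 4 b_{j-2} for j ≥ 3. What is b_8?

b_3 = 3(-4) - 4(1) = -16
b_4 = 3(-16) - 4(-4) = -32
b_5 = 3(-32) - 4(-16) = -32
b_6 = 3(-32) - 4(-32) = 32
b_7 = 3(32) - 4(-32) = 224
b_8 = 3(224) - 4(32) = 544

544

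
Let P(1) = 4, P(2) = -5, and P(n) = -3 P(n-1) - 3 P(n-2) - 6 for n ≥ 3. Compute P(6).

P(3) = -3·(-5) - 3·4 - 6 = -3
P(4) = -3·(-3) - 3·(-5) - 6 = 18
P(5) = -3·18 - 3·(-3) - 6 = -51
P(6) = -3·(-51) - 3·18 - 6 = 93

93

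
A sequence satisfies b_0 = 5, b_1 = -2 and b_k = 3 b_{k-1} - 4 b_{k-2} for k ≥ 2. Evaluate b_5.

b_2 = 3(-2) - 4(5) = -26
b_3 = 3(-26) - 4(-2) = -70
b_4 = 3(-70) - 4(-26) = -106
b_5 = 3(-106) - 4(-70) = -38

-38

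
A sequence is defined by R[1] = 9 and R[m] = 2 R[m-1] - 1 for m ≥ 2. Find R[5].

R[2] = 2·9 - 1 = 17
R[3] = 2·17 - 1 = 33
R[4] = 2·33 - 1 = 65
R[5] = 2·65 - 1 = 129

129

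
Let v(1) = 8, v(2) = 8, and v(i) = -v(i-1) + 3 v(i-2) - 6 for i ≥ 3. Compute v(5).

v(3) = -8 + 3*8 - 6 = 10
v(4) = -10 + 3*8 - 6 = 8
v(5) = -8 + 3*10 - 6 = 16

16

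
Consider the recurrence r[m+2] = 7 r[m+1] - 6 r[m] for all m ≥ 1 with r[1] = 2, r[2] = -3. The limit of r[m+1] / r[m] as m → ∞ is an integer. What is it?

The characteristic equation is r^2 - 7r + 6 = 0, which factors as (r - 6)(r - 1) = 0.
So the roots are 6 and 1. Since |6| > |1| and the coefficient of 6^m is non-zero, the ratio tends to 6.

6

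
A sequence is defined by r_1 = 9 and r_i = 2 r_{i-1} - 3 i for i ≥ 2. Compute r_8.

30

r_2 = 2·9 - 6 = 12
r_3 = 2·12 - 9 = 15
r_4 = 2·15 - 12 = 18
r_5 = 2·18 - 15 = 21
r_6 = 2·21 - 18 = 24
r_7 = 2·24 - 21 = 27
r_8 = 2·27 - 24 = 30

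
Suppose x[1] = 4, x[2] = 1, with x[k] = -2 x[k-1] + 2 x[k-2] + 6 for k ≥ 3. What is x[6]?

x[3] = -2(1) + 2(4) + 6 = 12
x[4] = -2(12) + 2(1) + 6 = -16
x[5] = -2(-16) + 2(12) + 6 = 62
x[6] = -2(62) + 2(-16) + 6 = -150

-150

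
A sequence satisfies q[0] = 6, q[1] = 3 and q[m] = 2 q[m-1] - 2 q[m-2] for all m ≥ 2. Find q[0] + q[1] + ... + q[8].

141

q[2] = 2*3 - 2*6 = -6
q[3] = 2*(-6) - 2*3 = -18
q[4] = 2*(-18) - 2*(-6) = -24
q[5] = 2*(-24) - 2*(-18) = -12
q[6] = 2*(-12) - 2*(-24) = 24
q[7] = 2*24 - 2*(-12) = 72
q[8] = 2*72 - 2*24 = 96
Sum = 6 + 3 + (-6) + (-18) + (-24) + (-12) + 24 + 72 + 96 = 141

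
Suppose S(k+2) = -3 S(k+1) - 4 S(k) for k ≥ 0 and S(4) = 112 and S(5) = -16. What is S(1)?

Rearranging, S(k-2) = (S(k) + 3 S(k-1)) / -4.
S(3) = (-16 + 3*112) / -4 = 320/-4 = -80
S(2) = (112 + 3*(-80)) / -4 = -128/-4 = 32
S(1) = (-80 + 3*32) / -4 = 16/-4 = -4

-4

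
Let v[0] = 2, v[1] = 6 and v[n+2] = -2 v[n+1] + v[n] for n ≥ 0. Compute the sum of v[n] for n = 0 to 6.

-250

v[2] = -2(6) + 2 = -10
v[3] = -2(-10) + 6 = 26
v[4] = -2(26) + (-10) = -62
v[5] = -2(-62) + 26 = 150
v[6] = -2(150) + (-62) = -362
Sum = 2 + 6 + (-10) + 26 + (-62) + 150 + (-362) = -250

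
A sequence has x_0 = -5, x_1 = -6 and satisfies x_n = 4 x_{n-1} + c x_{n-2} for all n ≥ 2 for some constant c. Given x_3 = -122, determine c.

x_2 = -24 - 5c
x_3 = -96 - 26c
So -96 - 26c = -122, giving c = 1.

1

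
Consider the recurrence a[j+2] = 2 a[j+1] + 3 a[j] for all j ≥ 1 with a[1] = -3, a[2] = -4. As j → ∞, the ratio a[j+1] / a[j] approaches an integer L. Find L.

The characteristic equation is r^2 - 2r - 3 = 0, which factors as (r - 3)(r + 1) = 0.
So the roots are 3 and -1. Since |3| > |-1| and the coefficient of 3^j is non-zero, the ratio tends to 3.

3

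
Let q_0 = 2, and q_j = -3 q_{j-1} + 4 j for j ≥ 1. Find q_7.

q_1 = -3*2 + 4 = -2
q_2 = -3*(-2) + 8 = 14
q_3 = -3*14 + 12 = -30
q_4 = -3*(-30) + 16 = 106
q_5 = -3*106 + 20 = -298
q_6 = -3*(-298) + 24 = 918
q_7 = -3*918 + 28 = -2726

-2726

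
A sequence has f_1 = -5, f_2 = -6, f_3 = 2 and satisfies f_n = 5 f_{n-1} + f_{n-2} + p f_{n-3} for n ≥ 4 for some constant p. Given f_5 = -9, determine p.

1

f_4 = 4 - 5p
f_5 = 22 - 31p
So 22 - 31p = -9, giving p = 1.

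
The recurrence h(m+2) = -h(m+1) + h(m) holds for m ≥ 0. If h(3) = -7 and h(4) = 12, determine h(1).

-2

Rearranging, h(m-2) = h(m) + h(m-1).
h(2) = 12 + (-7) = 5
h(1) = -7 + 5 = -2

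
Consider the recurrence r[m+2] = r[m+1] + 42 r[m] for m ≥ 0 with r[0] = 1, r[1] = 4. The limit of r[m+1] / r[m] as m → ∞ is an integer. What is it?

The characteristic equation is r^2 - r - 42 = 0, which factors as (r - 7)(r + 6) = 0.
So the roots are 7 and -6. Since |7| > |-6| and the coefficient of 7^m is non-zero, the ratio tends to 7.

7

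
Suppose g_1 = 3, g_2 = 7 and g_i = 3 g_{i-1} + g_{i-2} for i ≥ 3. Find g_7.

2847

g_3 = 3·7 + 3 = 24
g_4 = 3·24 + 7 = 79
g_5 = 3·79 + 24 = 261
g_6 = 3·261 + 79 = 862
g_7 = 3·862 + 261 = 2847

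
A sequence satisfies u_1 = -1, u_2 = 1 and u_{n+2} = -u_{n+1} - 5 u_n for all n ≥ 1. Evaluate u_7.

u_3 = -1 - 5·(-1) = 4
u_4 = -4 - 5·1 = -9
u_5 = -(-9) - 5·4 = -11
u_6 = -(-11) - 5·(-9) = 56
u_7 = -56 - 5·(-11) = -1

-1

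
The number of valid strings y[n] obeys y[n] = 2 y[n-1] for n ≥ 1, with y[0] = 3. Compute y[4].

48

y[1] = 2*3 = 6
y[2] = 2*6 = 12
y[3] = 2*12 = 24
y[4] = 2*24 = 48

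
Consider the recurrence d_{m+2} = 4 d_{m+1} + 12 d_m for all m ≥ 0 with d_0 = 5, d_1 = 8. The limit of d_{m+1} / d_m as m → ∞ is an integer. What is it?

The characteristic equation is r^2 - 4r - 12 = 0, which factors as (r - 6)(r + 2) = 0.
So the roots are 6 and -2. Since |6| > |-2| and the coefficient of 6^m is non-zero, the ratio tends to 6.

6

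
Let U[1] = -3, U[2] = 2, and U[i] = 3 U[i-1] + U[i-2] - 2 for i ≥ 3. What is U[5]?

8

U[3] = 3*2 + (-3) - 2 = 1
U[4] = 3*1 + 2 - 2 = 3
U[5] = 3*3 + 1 - 2 = 8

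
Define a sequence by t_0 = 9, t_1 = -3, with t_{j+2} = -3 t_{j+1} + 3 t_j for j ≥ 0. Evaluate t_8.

94284

t_2 = -3(-3) + 3(9) = 36
t_3 = -3(36) + 3(-3) = -117
t_4 = -3(-117) + 3(36) = 459
t_5 = -3(459) + 3(-117) = -1728
t_6 = -3(-1728) + 3(459) = 6561
t_7 = -3(6561) + 3(-1728) = -24867
t_8 = -3(-24867) + 3(6561) = 94284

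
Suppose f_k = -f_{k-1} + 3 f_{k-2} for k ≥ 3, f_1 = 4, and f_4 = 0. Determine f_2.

Let f_2 = z.
f_3 = 12 - z
f_4 = -12 + 4z
So -12 + 4z = 0, giving z = 3.

3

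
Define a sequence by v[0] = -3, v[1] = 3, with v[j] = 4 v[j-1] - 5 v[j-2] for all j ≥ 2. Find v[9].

-8637

v[2] = 4*3 - 5*(-3) = 27
v[3] = 4*27 - 5*3 = 93
v[4] = 4*93 - 5*27 = 237
v[5] = 4*237 - 5*93 = 483
v[6] = 4*483 - 5*237 = 747
v[7] = 4*747 - 5*483 = 573
v[8] = 4*573 - 5*747 = -1443
v[9] = 4*(-1443) - 5*573 = -8637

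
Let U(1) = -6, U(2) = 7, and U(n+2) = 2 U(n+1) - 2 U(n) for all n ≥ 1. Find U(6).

-28

U(3) = 2*7 - 2*(-6) = 26
U(4) = 2*26 - 2*7 = 38
U(5) = 2*38 - 2*26 = 24
U(6) = 2*24 - 2*38 = -28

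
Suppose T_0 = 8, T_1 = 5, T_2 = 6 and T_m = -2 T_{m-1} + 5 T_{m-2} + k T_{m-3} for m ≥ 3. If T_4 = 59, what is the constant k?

-5

T_3 = 13 + 8k
T_4 = 4 - 11k
So 4 - 11k = 59, giving k = -5.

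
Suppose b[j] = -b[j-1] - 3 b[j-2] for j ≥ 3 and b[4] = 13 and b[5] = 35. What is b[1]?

5

Rearranging, b[j-2] = (b[j] + b[j-1]) / -3.
b[3] = (35 + 13) / -3 = 48/-3 = -16
b[2] = (13 + (-16)) / -3 = -3/-3 = 1
b[1] = (-16 + 1) / -3 = -15/-3 = 5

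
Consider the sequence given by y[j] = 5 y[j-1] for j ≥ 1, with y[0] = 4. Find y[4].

2500

y[1] = 5·4 = 20
y[2] = 5·20 = 100
y[3] = 5·100 = 500
y[4] = 5·500 = 2500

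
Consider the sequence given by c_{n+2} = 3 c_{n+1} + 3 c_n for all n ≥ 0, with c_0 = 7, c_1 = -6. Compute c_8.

c_2 = 3(-6) + 3(7) = 3
c_3 = 3(3) + 3(-6) = -9
c_4 = 3(-9) + 3(3) = -18
c_5 = 3(-18) + 3(-9) = -81
c_6 = 3(-81) + 3(-18) = -297
c_7 = 3(-297) + 3(-81) = -1134
c_8 = 3(-1134) + 3(-297) = -4293

-4293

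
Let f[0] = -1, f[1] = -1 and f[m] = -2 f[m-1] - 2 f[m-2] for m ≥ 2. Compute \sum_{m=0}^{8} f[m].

-4

f[2] = -2(-1) - 2(-1) = 4
f[3] = -2(4) - 2(-1) = -6
f[4] = -2(-6) - 2(4) = 4
f[5] = -2(4) - 2(-6) = 4
f[6] = -2(4) - 2(4) = -16
f[7] = -2(-16) - 2(4) = 24
f[8] = -2(24) - 2(-16) = -16
Sum = (-1) + (-1) + 4 + (-6) + 4 + 4 + (-16) + 24 + (-16) = -4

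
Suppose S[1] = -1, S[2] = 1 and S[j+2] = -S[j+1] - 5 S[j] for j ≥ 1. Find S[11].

-2531

S[3] = -1 - 5(-1) = 4
S[4] = -4 - 5(1) = -9
S[5] = -(-9) - 5(4) = -11
S[6] = -(-11) - 5(-9) = 56
S[7] = -56 - 5(-11) = -1
S[8] = -(-1) - 5(56) = -279
S[9] = -(-279) - 5(-1) = 284
S[10] = -284 - 5(-279) = 1111
S[11] = -1111 - 5(284) = -2531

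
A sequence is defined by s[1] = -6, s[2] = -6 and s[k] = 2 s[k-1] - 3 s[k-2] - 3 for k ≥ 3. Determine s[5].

30

s[3] = 2(-6) - 3(-6) - 3 = 3
s[4] = 2(3) - 3(-6) - 3 = 21
s[5] = 2(21) - 3(3) - 3 = 30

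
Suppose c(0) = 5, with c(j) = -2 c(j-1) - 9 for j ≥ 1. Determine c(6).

509

c(1) = -2*5 - 9 = -19
c(2) = -2*(-19) - 9 = 29
c(3) = -2*29 - 9 = -67
c(4) = -2*(-67) - 9 = 125
c(5) = -2*125 - 9 = -259
c(6) = -2*(-259) - 9 = 509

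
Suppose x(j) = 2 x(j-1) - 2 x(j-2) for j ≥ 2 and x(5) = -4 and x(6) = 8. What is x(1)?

Rearranging, x(j-2) = (x(j) - 2 x(j-1)) / -2.
x(4) = (8 - 2(-4)) / -2 = 16/-2 = -8
x(3) = (-4 - 2(-8)) / -2 = 12/-2 = -6
x(2) = (-8 - 2(-6)) / -2 = 4/-2 = -2
x(1) = (-6 - 2(-2)) / -2 = -2/-2 = 1

1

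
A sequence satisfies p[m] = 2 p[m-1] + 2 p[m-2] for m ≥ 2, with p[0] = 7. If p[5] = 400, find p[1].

4

Let p[1] = v.
p[2] = 14 + 2v
p[3] = 28 + 6v
p[4] = 84 + 16v
p[5] = 224 + 44v
So 224 + 44v = 400, giving v = 4.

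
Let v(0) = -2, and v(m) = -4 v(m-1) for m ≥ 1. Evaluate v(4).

v(1) = -4*(-2) = 8
v(2) = -4*8 = -32
v(3) = -4*(-32) = 128
v(4) = -4*128 = -512

-512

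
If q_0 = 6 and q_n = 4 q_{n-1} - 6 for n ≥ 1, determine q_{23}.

The fixed point is -6/(1 - 4) = 2, so q_n - 2 = 4(q_{n-1} - 2).
Hence q_n = 4·4^n + 2.
q_{23} = 4·4^{23} + 2 = 4·70368744177664 + 2 = 281474976710658.

281474976710658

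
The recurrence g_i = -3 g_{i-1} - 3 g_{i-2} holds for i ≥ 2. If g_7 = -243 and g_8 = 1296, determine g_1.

9

Rearranging, g_{i-2} = (g_i + 3 g_{i-1}) / -3.
g_6 = (1296 + 3*(-243)) / -3 = 567/-3 = -189
g_5 = (-243 + 3*(-189)) / -3 = -810/-3 = 270
g_4 = (-189 + 3*270) / -3 = 621/-3 = -207
g_3 = (270 + 3*(-207)) / -3 = -351/-3 = 117
g_2 = (-207 + 3*117) / -3 = 144/-3 = -48
g_1 = (117 + 3*(-48)) / -3 = -27/-3 = 9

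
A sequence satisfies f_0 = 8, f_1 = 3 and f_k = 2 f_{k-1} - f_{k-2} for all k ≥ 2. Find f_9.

f_2 = 2(3) - 8 = -2
f_3 = 2(-2) - 3 = -7
f_4 = 2(-7) - (-2) = -12
f_5 = 2(-12) - (-7) = -17
f_6 = 2(-17) - (-12) = -22
f_7 = 2(-22) - (-17) = -27
f_8 = 2(-27) - (-22) = -32
f_9 = 2(-32) - (-27) = -37

-37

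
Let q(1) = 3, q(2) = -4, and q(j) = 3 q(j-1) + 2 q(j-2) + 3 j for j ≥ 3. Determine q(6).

224

q(3) = 3·(-4) + 2·3 + 9 = 3
q(4) = 3·3 + 2·(-4) + 12 = 13
q(5) = 3·13 + 2·3 + 15 = 60
q(6) = 3·60 + 2·13 + 18 = 224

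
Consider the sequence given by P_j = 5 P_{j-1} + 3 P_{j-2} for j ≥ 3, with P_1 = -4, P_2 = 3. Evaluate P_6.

717

P_3 = 5·3 + 3·(-4) = 3
P_4 = 5·3 + 3·3 = 24
P_5 = 5·24 + 3·3 = 129
P_6 = 5·129 + 3·24 = 717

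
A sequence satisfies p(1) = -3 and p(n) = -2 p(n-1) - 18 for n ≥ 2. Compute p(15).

49146

The fixed point is -18/(1 + 2) = -6, so p(n) + 6 = -2(p(n-1) + 6).
Hence p(n) = 3·(-2)^{n-1} - 6.
p(15) = 3·(-2)^{14} - 6 = 3·16384 - 6 = 49146.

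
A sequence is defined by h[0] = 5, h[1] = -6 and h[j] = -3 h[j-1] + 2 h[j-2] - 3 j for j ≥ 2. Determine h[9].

-170790

h[2] = -3*(-6) + 2*5 - 6 = 22
h[3] = -3*22 + 2*(-6) - 9 = -87
h[4] = -3*(-87) + 2*22 - 12 = 293
h[5] = -3*293 + 2*(-87) - 15 = -1068
h[6] = -3*(-1068) + 2*293 - 18 = 3772
h[7] = -3*3772 + 2*(-1068) - 21 = -13473
h[8] = -3*(-13473) + 2*3772 - 24 = 47939
h[9] = -3*47939 + 2*(-13473) - 27 = -170790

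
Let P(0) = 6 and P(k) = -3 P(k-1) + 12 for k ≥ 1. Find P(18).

The fixed point is 12/(1 + 3) = 3, so P(k) - 3 = -3(P(k-1) - 3).
Hence P(k) = 3·(-3)^k + 3.
P(18) = 3·(-3)^{18} + 3 = 3·387420489 + 3 = 1162261470.

1162261470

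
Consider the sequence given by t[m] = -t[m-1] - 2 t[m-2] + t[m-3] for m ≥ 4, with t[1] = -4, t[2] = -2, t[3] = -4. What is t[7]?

14

t[4] = -(-4) - 2(-2) + (-4) = 4
t[5] = -4 - 2(-4) + (-2) = 2
t[6] = -2 - 2(4) + (-4) = -14
t[7] = -(-14) - 2(2) + 4 = 14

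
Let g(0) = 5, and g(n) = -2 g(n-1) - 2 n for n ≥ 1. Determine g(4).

g(1) = -2·5 - 2 = -12
g(2) = -2·(-12) - 4 = 20
g(3) = -2·20 - 6 = -46
g(4) = -2·(-46) - 8 = 84

84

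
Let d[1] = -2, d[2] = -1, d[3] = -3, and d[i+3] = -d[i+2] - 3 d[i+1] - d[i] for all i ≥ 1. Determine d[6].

-23

d[4] = -(-3) - 3·(-1) - (-2) = 8
d[5] = -8 - 3·(-3) - (-1) = 2
d[6] = -2 - 3·8 - (-3) = -23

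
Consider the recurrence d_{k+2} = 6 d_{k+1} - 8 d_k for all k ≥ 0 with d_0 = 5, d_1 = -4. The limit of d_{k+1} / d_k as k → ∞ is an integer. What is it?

4

The characteristic equation is r^2 - 6r + 8 = 0, which factors as (r - 4)(r - 2) = 0.
So the roots are 4 and 2. Since |4| > |2| and the coefficient of 4^k is non-zero, the ratio tends to 4.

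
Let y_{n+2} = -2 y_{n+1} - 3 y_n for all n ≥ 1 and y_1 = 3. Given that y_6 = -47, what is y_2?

1

Let y_2 = w.
y_3 = -9 - 2w
y_4 = 18 + w
y_5 = -9 + 4w
y_6 = -36 - 11w
So -36 - 11w = -47, giving w = 1.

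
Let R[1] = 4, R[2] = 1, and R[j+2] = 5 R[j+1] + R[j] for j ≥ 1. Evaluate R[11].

R[3] = 5*1 + 4 = 9
R[4] = 5*9 + 1 = 46
R[5] = 5*46 + 9 = 239
R[6] = 5*239 + 46 = 1241
R[7] = 5*1241 + 239 = 6444
R[8] = 5*6444 + 1241 = 33461
R[9] = 5*33461 + 6444 = 173749
R[10] = 5*173749 + 33461 = 902206
R[11] = 5*902206 + 173749 = 4684779

4684779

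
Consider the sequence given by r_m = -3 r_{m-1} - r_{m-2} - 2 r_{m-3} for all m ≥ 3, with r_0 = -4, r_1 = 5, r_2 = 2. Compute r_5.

r_3 = -3*2 - 5 - 2*(-4) = -3
r_4 = -3*(-3) - 2 - 2*5 = -3
r_5 = -3*(-3) - (-3) - 2*2 = 8

8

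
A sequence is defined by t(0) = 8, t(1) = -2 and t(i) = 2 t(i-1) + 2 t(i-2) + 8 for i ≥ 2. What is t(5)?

t(2) = 2(-2) + 2(8) + 8 = 20
t(3) = 2(20) + 2(-2) + 8 = 44
t(4) = 2(44) + 2(20) + 8 = 136
t(5) = 2(136) + 2(44) + 8 = 368

368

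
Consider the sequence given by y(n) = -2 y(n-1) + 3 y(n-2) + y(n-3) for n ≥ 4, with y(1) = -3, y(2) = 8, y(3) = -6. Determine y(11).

-49851

y(4) = -2(-6) + 3(8) + (-3) = 33
y(5) = -2(33) + 3(-6) + 8 = -76
y(6) = -2(-76) + 3(33) + (-6) = 245
y(7) = -2(245) + 3(-76) + 33 = -685
y(8) = -2(-685) + 3(245) + (-76) = 2029
y(9) = -2(2029) + 3(-685) + 245 = -5868
y(10) = -2(-5868) + 3(2029) + (-685) = 17138
y(11) = -2(17138) + 3(-5868) + 2029 = -49851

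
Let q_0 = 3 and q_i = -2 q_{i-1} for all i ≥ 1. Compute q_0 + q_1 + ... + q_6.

q_1 = -2(3) = -6
q_2 = -2(-6) = 12
q_3 = -2(12) = -24
q_4 = -2(-24) = 48
q_5 = -2(48) = -96
q_6 = -2(-96) = 192
Sum = 3 + (-6) + 12 + (-24) + 48 + (-96) + 192 = 129

129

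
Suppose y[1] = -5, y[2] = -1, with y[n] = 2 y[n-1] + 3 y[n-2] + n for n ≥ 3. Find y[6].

y[3] = 2*(-1) + 3*(-5) + 3 = -14
y[4] = 2*(-14) + 3*(-1) + 4 = -27
y[5] = 2*(-27) + 3*(-14) + 5 = -91
y[6] = 2*(-91) + 3*(-27) + 6 = -257

-257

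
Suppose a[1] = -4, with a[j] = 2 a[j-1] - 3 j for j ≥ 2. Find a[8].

-1634

a[2] = 2(-4) - 6 = -14
a[3] = 2(-14) - 9 = -37
a[4] = 2(-37) - 12 = -86
a[5] = 2(-86) - 15 = -187
a[6] = 2(-187) - 18 = -392
a[7] = 2(-392) - 21 = -805
a[8] = 2(-805) - 24 = -1634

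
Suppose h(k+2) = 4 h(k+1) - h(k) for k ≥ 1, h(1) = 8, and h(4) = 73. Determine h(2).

7

Let h(2) = v.
h(3) = -8 + 4v
h(4) = -32 + 15v
So -32 + 15v = 73, giving v = 7.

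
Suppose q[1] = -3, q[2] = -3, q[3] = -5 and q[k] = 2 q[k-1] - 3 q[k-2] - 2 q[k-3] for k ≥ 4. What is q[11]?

q[4] = 2(-5) - 3(-3) - 2(-3) = 5
q[5] = 2(5) - 3(-5) - 2(-3) = 31
q[6] = 2(31) - 3(5) - 2(-5) = 57
q[7] = 2(57) - 3(31) - 2(5) = 11
q[8] = 2(11) - 3(57) - 2(31) = -211
q[9] = 2(-211) - 3(11) - 2(57) = -569
q[10] = 2(-569) - 3(-211) - 2(11) = -527
q[11] = 2(-527) - 3(-569) - 2(-211) = 1075

1075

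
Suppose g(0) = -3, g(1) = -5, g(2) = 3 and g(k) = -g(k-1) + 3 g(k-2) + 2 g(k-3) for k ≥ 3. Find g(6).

110

g(3) = -3 + 3(-5) + 2(-3) = -24
g(4) = -(-24) + 3(3) + 2(-5) = 23
g(5) = -23 + 3(-24) + 2(3) = -89
g(6) = -(-89) + 3(23) + 2(-24) = 110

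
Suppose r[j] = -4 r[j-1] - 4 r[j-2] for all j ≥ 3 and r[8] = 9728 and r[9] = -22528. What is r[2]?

Rearranging, r[j-2] = (r[j] + 4 r[j-1]) / -4.
r[7] = (-22528 + 4*9728) / -4 = 16384/-4 = -4096
r[6] = (9728 + 4*(-4096)) / -4 = -6656/-4 = 1664
r[5] = (-4096 + 4*1664) / -4 = 2560/-4 = -640
r[4] = (1664 + 4*(-640)) / -4 = -896/-4 = 224
r[3] = (-640 + 4*224) / -4 = 256/-4 = -64
r[2] = (224 + 4*(-64)) / -4 = -32/-4 = 8

8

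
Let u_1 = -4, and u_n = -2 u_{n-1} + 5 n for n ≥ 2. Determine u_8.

u_2 = -2*(-4) + 10 = 18
u_3 = -2*18 + 15 = -21
u_4 = -2*(-21) + 20 = 62
u_5 = -2*62 + 25 = -99
u_6 = -2*(-99) + 30 = 228
u_7 = -2*228 + 35 = -421
u_8 = -2*(-421) + 40 = 882

882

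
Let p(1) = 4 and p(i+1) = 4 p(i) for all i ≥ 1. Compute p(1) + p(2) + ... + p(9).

349524

p(2) = 4(4) = 16
p(3) = 4(16) = 64
p(4) = 4(64) = 256
p(5) = 4(256) = 1024
p(6) = 4(1024) = 4096
p(7) = 4(4096) = 16384
p(8) = 4(16384) = 65536
p(9) = 4(65536) = 262144
Sum = 4 + 16 + 64 + 256 + 1024 + 4096 + 16384 + 65536 + 262144 = 349524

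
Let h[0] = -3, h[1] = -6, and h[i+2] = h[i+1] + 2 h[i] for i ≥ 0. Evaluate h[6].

h[2] = (-6) + 2*(-3) = -12
h[3] = (-12) + 2*(-6) = -24
h[4] = (-24) + 2*(-12) = -48
h[5] = (-48) + 2*(-24) = -96
h[6] = (-96) + 2*(-48) = -192

-192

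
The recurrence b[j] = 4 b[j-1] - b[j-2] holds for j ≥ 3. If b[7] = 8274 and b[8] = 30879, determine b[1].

-6

Rearranging, b[j-2] = -(b[j] - 4 b[j-1]).
b[6] = -(30879 - 4·8274) = 2217
b[5] = -(8274 - 4·2217) = 594
b[4] = -(2217 - 4·594) = 159
b[3] = -(594 - 4·159) = 42
b[2] = -(159 - 4·42) = 9
b[1] = -(42 - 4·9) = -6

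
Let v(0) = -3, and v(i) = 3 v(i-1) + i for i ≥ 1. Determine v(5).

-550

v(1) = 3*(-3) + 1 = -8
v(2) = 3*(-8) + 2 = -22
v(3) = 3*(-22) + 3 = -63
v(4) = 3*(-63) + 4 = -185
v(5) = 3*(-185) + 5 = -550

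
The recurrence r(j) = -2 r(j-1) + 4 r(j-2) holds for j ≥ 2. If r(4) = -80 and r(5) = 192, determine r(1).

-6

Rearranging, r(j-2) = (r(j) + 2 r(j-1)) / 4.
r(3) = (192 + 2*(-80)) / 4 = 32/4 = 8
r(2) = (-80 + 2*8) / 4 = -64/4 = -16
r(1) = (8 + 2*(-16)) / 4 = -24/4 = -6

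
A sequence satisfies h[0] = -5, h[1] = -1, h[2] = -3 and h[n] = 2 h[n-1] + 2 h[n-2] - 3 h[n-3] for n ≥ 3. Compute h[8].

525

h[3] = 2(-3) + 2(-1) - 3(-5) = 7
h[4] = 2(7) + 2(-3) - 3(-1) = 11
h[5] = 2(11) + 2(7) - 3(-3) = 45
h[6] = 2(45) + 2(11) - 3(7) = 91
h[7] = 2(91) + 2(45) - 3(11) = 239
h[8] = 2(239) + 2(91) - 3(45) = 525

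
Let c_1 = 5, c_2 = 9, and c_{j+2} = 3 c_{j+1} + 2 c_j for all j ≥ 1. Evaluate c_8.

20817

c_3 = 3·9 + 2·5 = 37
c_4 = 3·37 + 2·9 = 129
c_5 = 3·129 + 2·37 = 461
c_6 = 3·461 + 2·129 = 1641
c_7 = 3·1641 + 2·461 = 5845
c_8 = 3·5845 + 2·1641 = 20817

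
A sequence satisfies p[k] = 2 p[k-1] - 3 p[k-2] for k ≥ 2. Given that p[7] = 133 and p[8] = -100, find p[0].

Rearranging, p[k-2] = (p[k] - 2 p[k-1]) / -3.
p[6] = (-100 - 2(133)) / -3 = -366/-3 = 122
p[5] = (133 - 2(122)) / -3 = -111/-3 = 37
p[4] = (122 - 2(37)) / -3 = 48/-3 = -16
p[3] = (37 - 2(-16)) / -3 = 69/-3 = -23
p[2] = (-16 - 2(-23)) / -3 = 30/-3 = -10
p[1] = (-23 - 2(-10)) / -3 = -3/-3 = 1
p[0] = (-10 - 2(1)) / -3 = -12/-3 = 4

4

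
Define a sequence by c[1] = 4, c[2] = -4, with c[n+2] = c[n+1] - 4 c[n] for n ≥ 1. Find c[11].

c[3] = (-4) - 4*4 = -20
c[4] = (-20) - 4*(-4) = -4
c[5] = (-4) - 4*(-20) = 76
c[6] = 76 - 4*(-4) = 92
c[7] = 92 - 4*76 = -212
c[8] = (-212) - 4*92 = -580
c[9] = (-580) - 4*(-212) = 268
c[10] = 268 - 4*(-580) = 2588
c[11] = 2588 - 4*268 = 1516

1516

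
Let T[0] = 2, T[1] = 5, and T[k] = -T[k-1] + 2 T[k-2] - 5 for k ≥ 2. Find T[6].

-106

T[2] = -5 + 2·2 - 5 = -6
T[3] = -(-6) + 2·5 - 5 = 11
T[4] = -11 + 2·(-6) - 5 = -28
T[5] = -(-28) + 2·11 - 5 = 45
T[6] = -45 + 2·(-28) - 5 = -106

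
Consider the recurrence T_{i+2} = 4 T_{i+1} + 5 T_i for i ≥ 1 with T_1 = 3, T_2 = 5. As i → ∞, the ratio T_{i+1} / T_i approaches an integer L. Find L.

5

The characteristic equation is r^2 - 4r - 5 = 0, which factors as (r - 5)(r + 1) = 0.
So the roots are 5 and -1. Since |5| > |-1| and the coefficient of 5^i is non-zero, the ratio tends to 5.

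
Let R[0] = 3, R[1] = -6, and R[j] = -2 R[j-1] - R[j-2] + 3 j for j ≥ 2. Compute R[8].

51

R[2] = -2·(-6) - 3 + 6 = 15
R[3] = -2·15 - (-6) + 9 = -15
R[4] = -2·(-15) - 15 + 12 = 27
R[5] = -2·27 - (-15) + 15 = -24
R[6] = -2·(-24) - 27 + 18 = 39
R[7] = -2·39 - (-24) + 21 = -33
R[8] = -2·(-33) - 39 + 24 = 51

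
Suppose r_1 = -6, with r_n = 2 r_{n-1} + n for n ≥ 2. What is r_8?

r_2 = 2·(-6) + 2 = -10
r_3 = 2·(-10) + 3 = -17
r_4 = 2·(-17) + 4 = -30
r_5 = 2·(-30) + 5 = -55
r_6 = 2·(-55) + 6 = -104
r_7 = 2·(-104) + 7 = -201
r_8 = 2·(-201) + 8 = -394

-394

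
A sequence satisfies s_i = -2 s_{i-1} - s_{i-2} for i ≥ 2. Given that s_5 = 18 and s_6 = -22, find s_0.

2

Rearranging, s_{i-2} = -(s_i + 2 s_{i-1}).
s_4 = -(-22 + 2·18) = -14
s_3 = -(18 + 2·(-14)) = 10
s_2 = -(-14 + 2·10) = -6
s_1 = -(10 + 2·(-6)) = 2
s_0 = -(-6 + 2·2) = 2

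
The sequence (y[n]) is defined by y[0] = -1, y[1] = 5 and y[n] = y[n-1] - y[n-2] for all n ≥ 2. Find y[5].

-6

y[2] = 5 - (-1) = 6
y[3] = 6 - 5 = 1
y[4] = 1 - 6 = -5
y[5] = (-5) - 1 = -6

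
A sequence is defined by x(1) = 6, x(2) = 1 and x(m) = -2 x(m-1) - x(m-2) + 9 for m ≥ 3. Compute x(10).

x(3) = -2·1 - 6 + 9 = 1
x(4) = -2·1 - 1 + 9 = 6
x(5) = -2·6 - 1 + 9 = -4
x(6) = -2·(-4) - 6 + 9 = 11
x(7) = -2·11 - (-4) + 9 = -9
x(8) = -2·(-9) - 11 + 9 = 16
x(9) = -2·16 - (-9) + 9 = -14
x(10) = -2·(-14) - 16 + 9 = 21

21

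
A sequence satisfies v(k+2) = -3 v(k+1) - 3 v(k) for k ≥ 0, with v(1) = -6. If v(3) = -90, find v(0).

Let v(0) = z.
v(2) = 18 - 3z
v(3) = -36 + 9z
So -36 + 9z = -90, giving z = -6.

-6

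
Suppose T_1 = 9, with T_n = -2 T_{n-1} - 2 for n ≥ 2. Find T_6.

-310

T_2 = -2*9 - 2 = -20
T_3 = -2*(-20) - 2 = 38
T_4 = -2*38 - 2 = -78
T_5 = -2*(-78) - 2 = 154
T_6 = -2*154 - 2 = -310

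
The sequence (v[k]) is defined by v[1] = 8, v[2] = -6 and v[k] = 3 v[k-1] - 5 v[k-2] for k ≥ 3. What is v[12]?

-71994

v[3] = 3·(-6) - 5·8 = -58
v[4] = 3·(-58) - 5·(-6) = -144
v[5] = 3·(-144) - 5·(-58) = -142
v[6] = 3·(-142) - 5·(-144) = 294
v[7] = 3·294 - 5·(-142) = 1592
v[8] = 3·1592 - 5·294 = 3306
v[9] = 3·3306 - 5·1592 = 1958
v[10] = 3·1958 - 5·3306 = -10656
v[11] = 3·(-10656) - 5·1958 = -41758
v[12] = 3·(-41758) - 5·(-10656) = -71994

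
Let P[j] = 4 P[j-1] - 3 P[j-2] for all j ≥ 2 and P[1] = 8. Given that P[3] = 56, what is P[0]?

Let P[0] = v.
P[2] = 32 - 3v
P[3] = 104 - 12v
So 104 - 12v = 56, giving v = 4.

4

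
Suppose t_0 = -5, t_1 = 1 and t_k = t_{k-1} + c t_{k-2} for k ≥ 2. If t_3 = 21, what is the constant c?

-5

t_2 = 1 - 5c
t_3 = 1 - 4c
So 1 - 4c = 21, giving c = -5.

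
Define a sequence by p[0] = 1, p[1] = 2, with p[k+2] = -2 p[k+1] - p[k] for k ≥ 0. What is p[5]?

p[2] = -2(2) - 1 = -5
p[3] = -2(-5) - 2 = 8
p[4] = -2(8) - (-5) = -11
p[5] = -2(-11) - 8 = 14

14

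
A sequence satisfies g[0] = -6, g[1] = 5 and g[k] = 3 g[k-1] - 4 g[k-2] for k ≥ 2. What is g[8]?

g[2] = 3(5) - 4(-6) = 39
g[3] = 3(39) - 4(5) = 97
g[4] = 3(97) - 4(39) = 135
g[5] = 3(135) - 4(97) = 17
g[6] = 3(17) - 4(135) = -489
g[7] = 3(-489) - 4(17) = -1535
g[8] = 3(-1535) - 4(-489) = -2649

-2649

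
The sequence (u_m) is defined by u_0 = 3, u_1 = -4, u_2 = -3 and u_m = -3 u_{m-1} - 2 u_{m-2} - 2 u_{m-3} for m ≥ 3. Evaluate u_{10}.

u_3 = -3*(-3) - 2*(-4) - 2*3 = 11
u_4 = -3*11 - 2*(-3) - 2*(-4) = -19
u_5 = -3*(-19) - 2*11 - 2*(-3) = 41
u_6 = -3*41 - 2*(-19) - 2*11 = -107
u_7 = -3*(-107) - 2*41 - 2*(-19) = 277
u_8 = -3*277 - 2*(-107) - 2*41 = -699
u_9 = -3*(-699) - 2*277 - 2*(-107) = 1757
u_{10} = -3*1757 - 2*(-699) - 2*277 = -4427

-4427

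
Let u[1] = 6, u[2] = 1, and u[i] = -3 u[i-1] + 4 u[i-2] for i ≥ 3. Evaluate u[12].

u[3] = -3(1) + 4(6) = 21
u[4] = -3(21) + 4(1) = -59
u[5] = -3(-59) + 4(21) = 261
u[6] = -3(261) + 4(-59) = -1019
u[7] = -3(-1019) + 4(261) = 4101
u[8] = -3(4101) + 4(-1019) = -16379
u[9] = -3(-16379) + 4(4101) = 65541
u[10] = -3(65541) + 4(-16379) = -262139
u[11] = -3(-262139) + 4(65541) = 1048581
u[12] = -3(1048581) + 4(-262139) = -4194299

-4194299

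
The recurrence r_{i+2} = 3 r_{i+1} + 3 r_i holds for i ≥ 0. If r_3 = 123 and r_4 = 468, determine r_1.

8

Rearranging, r_{i-2} = (r_i - 3 r_{i-1}) / 3.
r_2 = (468 - 3·123) / 3 = 99/3 = 33
r_1 = (123 - 3·33) / 3 = 24/3 = 8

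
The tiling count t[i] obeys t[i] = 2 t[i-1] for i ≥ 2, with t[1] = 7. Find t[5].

112

t[2] = 2*7 = 14
t[3] = 2*14 = 28
t[4] = 2*28 = 56
t[5] = 2*56 = 112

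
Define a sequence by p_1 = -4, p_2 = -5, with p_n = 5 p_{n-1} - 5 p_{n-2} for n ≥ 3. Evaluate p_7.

500

p_3 = 5·(-5) - 5·(-4) = -5
p_4 = 5·(-5) - 5·(-5) = 0
p_5 = 5·0 - 5·(-5) = 25
p_6 = 5·25 - 5·0 = 125
p_7 = 5·125 - 5·25 = 500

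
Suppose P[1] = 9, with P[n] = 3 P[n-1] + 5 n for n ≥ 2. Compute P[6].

3687

P[2] = 3(9) + 10 = 37
P[3] = 3(37) + 15 = 126
P[4] = 3(126) + 20 = 398
P[5] = 3(398) + 25 = 1219
P[6] = 3(1219) + 30 = 3687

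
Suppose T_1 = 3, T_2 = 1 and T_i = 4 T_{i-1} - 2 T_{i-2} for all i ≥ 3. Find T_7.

T_3 = 4*1 - 2*3 = -2
T_4 = 4*(-2) - 2*1 = -10
T_5 = 4*(-10) - 2*(-2) = -36
T_6 = 4*(-36) - 2*(-10) = -124
T_7 = 4*(-124) - 2*(-36) = -424

-424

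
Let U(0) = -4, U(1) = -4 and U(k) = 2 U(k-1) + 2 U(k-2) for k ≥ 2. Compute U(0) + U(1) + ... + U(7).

U(2) = 2·(-4) + 2·(-4) = -16
U(3) = 2·(-16) + 2·(-4) = -40
U(4) = 2·(-40) + 2·(-16) = -112
U(5) = 2·(-112) + 2·(-40) = -304
U(6) = 2·(-304) + 2·(-112) = -832
U(7) = 2·(-832) + 2·(-304) = -2272
Sum = (-4) + (-4) + (-16) + (-40) + (-112) + (-304) + (-832) + (-2272) = -3584

-3584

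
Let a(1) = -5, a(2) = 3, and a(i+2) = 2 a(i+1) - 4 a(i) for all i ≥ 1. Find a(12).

-13312

a(3) = 2·3 - 4·(-5) = 26
a(4) = 2·26 - 4·3 = 40
a(5) = 2·40 - 4·26 = -24
a(6) = 2·(-24) - 4·40 = -208
a(7) = 2·(-208) - 4·(-24) = -320
a(8) = 2·(-320) - 4·(-208) = 192
a(9) = 2·192 - 4·(-320) = 1664
a(10) = 2·1664 - 4·192 = 2560
a(11) = 2·2560 - 4·1664 = -1536
a(12) = 2·(-1536) - 4·2560 = -13312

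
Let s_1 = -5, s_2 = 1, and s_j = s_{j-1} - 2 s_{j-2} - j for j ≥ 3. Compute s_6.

s_3 = 1 - 2*(-5) - 3 = 8
s_4 = 8 - 2*1 - 4 = 2
s_5 = 2 - 2*8 - 5 = -19
s_6 = (-19) - 2*2 - 6 = -29

-29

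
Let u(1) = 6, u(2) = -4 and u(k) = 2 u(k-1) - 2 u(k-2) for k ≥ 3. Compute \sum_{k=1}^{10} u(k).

182

u(3) = 2·(-4) - 2·6 = -20
u(4) = 2·(-20) - 2·(-4) = -32
u(5) = 2·(-32) - 2·(-20) = -24
u(6) = 2·(-24) - 2·(-32) = 16
u(7) = 2·16 - 2·(-24) = 80
u(8) = 2·80 - 2·16 = 128
u(9) = 2·128 - 2·80 = 96
u(10) = 2·96 - 2·128 = -64
Sum = 6 + (-4) + (-20) + (-32) + (-24) + 16 + 80 + 128 + 96 + (-64) = 182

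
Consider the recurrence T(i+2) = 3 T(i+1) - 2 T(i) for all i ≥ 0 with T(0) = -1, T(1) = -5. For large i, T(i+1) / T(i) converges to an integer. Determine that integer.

The characteristic equation is r^2 - 3r + 2 = 0, which factors as (r - 2)(r - 1) = 0.
So the roots are 2 and 1. Since |2| > |1| and the coefficient of 2^i is non-zero, the ratio tends to 2.

2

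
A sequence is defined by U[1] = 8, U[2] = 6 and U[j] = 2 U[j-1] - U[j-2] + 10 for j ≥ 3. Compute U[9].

U[3] = 2(6) - 8 + 10 = 14
U[4] = 2(14) - 6 + 10 = 32
U[5] = 2(32) - 14 + 10 = 60
U[6] = 2(60) - 32 + 10 = 98
U[7] = 2(98) - 60 + 10 = 146
U[8] = 2(146) - 98 + 10 = 204
U[9] = 2(204) - 146 + 10 = 272

272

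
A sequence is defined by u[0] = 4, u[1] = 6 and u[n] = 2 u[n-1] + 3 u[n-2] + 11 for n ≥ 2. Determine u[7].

u[2] = 2*6 + 3*4 + 11 = 35
u[3] = 2*35 + 3*6 + 11 = 99
u[4] = 2*99 + 3*35 + 11 = 314
u[5] = 2*314 + 3*99 + 11 = 936
u[6] = 2*936 + 3*314 + 11 = 2825
u[7] = 2*2825 + 3*936 + 11 = 8469

8469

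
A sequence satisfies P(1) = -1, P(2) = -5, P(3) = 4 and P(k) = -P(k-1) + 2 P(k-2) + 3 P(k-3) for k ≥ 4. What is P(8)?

P(4) = -4 + 2·(-5) + 3·(-1) = -17
P(5) = -(-17) + 2·4 + 3·(-5) = 10
P(6) = -10 + 2·(-17) + 3·4 = -32
P(7) = -(-32) + 2·10 + 3·(-17) = 1
P(8) = -1 + 2·(-32) + 3·10 = -35

-35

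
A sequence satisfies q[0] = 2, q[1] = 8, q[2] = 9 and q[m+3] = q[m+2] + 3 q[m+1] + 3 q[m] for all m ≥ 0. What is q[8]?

4158

q[3] = 9 + 3·8 + 3·2 = 39
q[4] = 39 + 3·9 + 3·8 = 90
q[5] = 90 + 3·39 + 3·9 = 234
q[6] = 234 + 3·90 + 3·39 = 621
q[7] = 621 + 3·234 + 3·90 = 1593
q[8] = 1593 + 3·621 + 3·234 = 4158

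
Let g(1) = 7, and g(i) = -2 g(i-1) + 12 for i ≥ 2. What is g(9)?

772

g(2) = -2*7 + 12 = -2
g(3) = -2*(-2) + 12 = 16
g(4) = -2*16 + 12 = -20
g(5) = -2*(-20) + 12 = 52
g(6) = -2*52 + 12 = -92
g(7) = -2*(-92) + 12 = 196
g(8) = -2*196 + 12 = -380
g(9) = -2*(-380) + 12 = 772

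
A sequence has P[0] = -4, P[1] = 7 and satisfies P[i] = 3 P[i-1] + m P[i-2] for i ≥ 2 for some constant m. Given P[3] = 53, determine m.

P[2] = 21 - 4m
P[3] = 63 - 5m
So 63 - 5m = 53, giving m = 2.

2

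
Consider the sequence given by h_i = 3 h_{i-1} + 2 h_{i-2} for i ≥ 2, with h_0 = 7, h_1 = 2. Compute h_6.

h_2 = 3*2 + 2*7 = 20
h_3 = 3*20 + 2*2 = 64
h_4 = 3*64 + 2*20 = 232
h_5 = 3*232 + 2*64 = 824
h_6 = 3*824 + 2*232 = 2936

2936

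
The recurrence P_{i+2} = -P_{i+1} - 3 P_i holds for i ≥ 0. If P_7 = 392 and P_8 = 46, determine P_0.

6

Rearranging, P_{i-2} = (P_i + P_{i-1}) / -3.
P_6 = (46 + 392) / -3 = 438/-3 = -146
P_5 = (392 + (-146)) / -3 = 246/-3 = -82
P_4 = (-146 + (-82)) / -3 = -228/-3 = 76
P_3 = (-82 + 76) / -3 = -6/-3 = 2
P_2 = (76 + 2) / -3 = 78/-3 = -26
P_1 = (2 + (-26)) / -3 = -24/-3 = 8
P_0 = (-26 + 8) / -3 = -18/-3 = 6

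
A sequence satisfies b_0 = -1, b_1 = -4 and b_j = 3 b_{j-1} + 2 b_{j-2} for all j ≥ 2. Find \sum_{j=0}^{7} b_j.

b_2 = 3·(-4) + 2·(-1) = -14
b_3 = 3·(-14) + 2·(-4) = -50
b_4 = 3·(-50) + 2·(-14) = -178
b_5 = 3·(-178) + 2·(-50) = -634
b_6 = 3·(-634) + 2·(-178) = -2258
b_7 = 3·(-2258) + 2·(-634) = -8042
Sum = (-1) + (-4) + (-14) + (-50) + (-178) + (-634) + (-2258) + (-8042) = -11181

-11181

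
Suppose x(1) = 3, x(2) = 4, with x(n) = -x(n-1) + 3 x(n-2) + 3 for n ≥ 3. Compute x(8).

x(3) = -4 + 3·3 + 3 = 8
x(4) = -8 + 3·4 + 3 = 7
x(5) = -7 + 3·8 + 3 = 20
x(6) = -20 + 3·7 + 3 = 4
x(7) = -4 + 3·20 + 3 = 59
x(8) = -59 + 3·4 + 3 = -44

-44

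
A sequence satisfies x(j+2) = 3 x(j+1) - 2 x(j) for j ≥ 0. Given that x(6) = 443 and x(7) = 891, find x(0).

2

Rearranging, x(j-2) = (x(j) - 3 x(j-1)) / -2.
x(5) = (891 - 3·443) / -2 = -438/-2 = 219
x(4) = (443 - 3·219) / -2 = -214/-2 = 107
x(3) = (219 - 3·107) / -2 = -102/-2 = 51
x(2) = (107 - 3·51) / -2 = -46/-2 = 23
x(1) = (51 - 3·23) / -2 = -18/-2 = 9
x(0) = (23 - 3·9) / -2 = -4/-2 = 2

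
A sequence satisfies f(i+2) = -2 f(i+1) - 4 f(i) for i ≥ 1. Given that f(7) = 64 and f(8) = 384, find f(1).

Rearranging, f(i-2) = (f(i) + 2 f(i-1)) / -4.
f(6) = (384 + 2·64) / -4 = 512/-4 = -128
f(5) = (64 + 2·(-128)) / -4 = -192/-4 = 48
f(4) = (-128 + 2·48) / -4 = -32/-4 = 8
f(3) = (48 + 2·8) / -4 = 64/-4 = -16
f(2) = (8 + 2·(-16)) / -4 = -24/-4 = 6
f(1) = (-16 + 2·6) / -4 = -4/-4 = 1

1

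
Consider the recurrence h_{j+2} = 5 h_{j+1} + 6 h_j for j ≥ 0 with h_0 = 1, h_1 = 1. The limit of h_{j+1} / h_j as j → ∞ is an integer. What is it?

6

The characteristic equation is r^2 - 5r - 6 = 0, which factors as (r - 6)(r + 1) = 0.
So the roots are 6 and -1. Since |6| > |-1| and the coefficient of 6^j is non-zero, the ratio tends to 6.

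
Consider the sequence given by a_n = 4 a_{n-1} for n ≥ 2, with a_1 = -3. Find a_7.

-12288

a_2 = 4·(-3) = -12
a_3 = 4·(-12) = -48
a_4 = 4·(-48) = -192
a_5 = 4·(-192) = -768
a_6 = 4·(-768) = -3072
a_7 = 4·(-3072) = -12288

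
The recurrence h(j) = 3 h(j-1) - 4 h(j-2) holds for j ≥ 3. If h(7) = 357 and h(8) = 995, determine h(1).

Rearranging, h(j-2) = (h(j) - 3 h(j-1)) / -4.
h(6) = (995 - 3*357) / -4 = -76/-4 = 19
h(5) = (357 - 3*19) / -4 = 300/-4 = -75
h(4) = (19 - 3*(-75)) / -4 = 244/-4 = -61
h(3) = (-75 - 3*(-61)) / -4 = 108/-4 = -27
h(2) = (-61 - 3*(-27)) / -4 = 20/-4 = -5
h(1) = (-27 - 3*(-5)) / -4 = -12/-4 = 3

3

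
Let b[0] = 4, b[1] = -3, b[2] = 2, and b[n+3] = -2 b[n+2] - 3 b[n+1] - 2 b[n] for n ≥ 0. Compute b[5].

-7

b[3] = -2(2) - 3(-3) - 2(4) = -3
b[4] = -2(-3) - 3(2) - 2(-3) = 6
b[5] = -2(6) - 3(-3) - 2(2) = -7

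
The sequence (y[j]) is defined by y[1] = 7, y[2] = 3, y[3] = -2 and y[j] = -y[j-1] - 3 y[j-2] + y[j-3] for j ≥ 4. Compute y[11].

290

y[4] = -(-2) - 3*3 + 7 = 0
y[5] = -0 - 3*(-2) + 3 = 9
y[6] = -9 - 3*0 + (-2) = -11
y[7] = -(-11) - 3*9 + 0 = -16
y[8] = -(-16) - 3*(-11) + 9 = 58
y[9] = -58 - 3*(-16) + (-11) = -21
y[10] = -(-21) - 3*58 + (-16) = -169
y[11] = -(-169) - 3*(-21) + 58 = 290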